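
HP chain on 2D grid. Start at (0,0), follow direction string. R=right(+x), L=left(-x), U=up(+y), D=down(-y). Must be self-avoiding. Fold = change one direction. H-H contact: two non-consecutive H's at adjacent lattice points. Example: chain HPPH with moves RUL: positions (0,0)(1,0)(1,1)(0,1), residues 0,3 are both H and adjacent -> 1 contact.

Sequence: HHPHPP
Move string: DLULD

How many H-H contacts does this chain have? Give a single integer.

Answer: 1

Derivation:
Positions: [(0, 0), (0, -1), (-1, -1), (-1, 0), (-2, 0), (-2, -1)]
H-H contact: residue 0 @(0,0) - residue 3 @(-1, 0)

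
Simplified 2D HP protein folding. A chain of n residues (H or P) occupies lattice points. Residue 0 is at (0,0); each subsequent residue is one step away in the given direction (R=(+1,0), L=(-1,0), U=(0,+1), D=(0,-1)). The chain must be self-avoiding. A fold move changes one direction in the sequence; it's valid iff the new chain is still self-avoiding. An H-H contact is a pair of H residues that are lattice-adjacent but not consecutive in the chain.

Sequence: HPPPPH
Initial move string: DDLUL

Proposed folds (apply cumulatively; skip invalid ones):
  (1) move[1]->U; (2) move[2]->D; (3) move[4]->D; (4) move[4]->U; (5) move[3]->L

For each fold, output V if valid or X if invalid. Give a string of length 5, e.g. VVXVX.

Initial: DDLUL -> [(0, 0), (0, -1), (0, -2), (-1, -2), (-1, -1), (-2, -1)]
Fold 1: move[1]->U => DULUL INVALID (collision), skipped
Fold 2: move[2]->D => DDDUL INVALID (collision), skipped
Fold 3: move[4]->D => DDLUD INVALID (collision), skipped
Fold 4: move[4]->U => DDLUU VALID
Fold 5: move[3]->L => DDLLU VALID

Answer: XXXVV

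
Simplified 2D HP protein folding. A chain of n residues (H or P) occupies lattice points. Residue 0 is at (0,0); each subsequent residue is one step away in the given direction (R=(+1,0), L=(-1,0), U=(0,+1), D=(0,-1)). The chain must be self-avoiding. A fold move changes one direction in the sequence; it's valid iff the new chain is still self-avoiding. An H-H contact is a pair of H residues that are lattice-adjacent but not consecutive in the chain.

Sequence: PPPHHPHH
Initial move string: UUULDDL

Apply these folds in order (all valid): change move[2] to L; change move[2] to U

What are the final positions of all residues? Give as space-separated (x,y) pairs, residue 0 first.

Initial moves: UUULDDL
Fold: move[2]->L => UULLDDL (positions: [(0, 0), (0, 1), (0, 2), (-1, 2), (-2, 2), (-2, 1), (-2, 0), (-3, 0)])
Fold: move[2]->U => UUULDDL (positions: [(0, 0), (0, 1), (0, 2), (0, 3), (-1, 3), (-1, 2), (-1, 1), (-2, 1)])

Answer: (0,0) (0,1) (0,2) (0,3) (-1,3) (-1,2) (-1,1) (-2,1)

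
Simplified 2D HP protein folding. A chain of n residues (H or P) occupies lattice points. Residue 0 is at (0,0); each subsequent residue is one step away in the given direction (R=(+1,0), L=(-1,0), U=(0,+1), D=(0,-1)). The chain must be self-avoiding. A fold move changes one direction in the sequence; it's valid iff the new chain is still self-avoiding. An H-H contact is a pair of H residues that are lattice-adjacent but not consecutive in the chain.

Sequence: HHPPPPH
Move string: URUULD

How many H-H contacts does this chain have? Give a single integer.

Answer: 1

Derivation:
Positions: [(0, 0), (0, 1), (1, 1), (1, 2), (1, 3), (0, 3), (0, 2)]
H-H contact: residue 1 @(0,1) - residue 6 @(0, 2)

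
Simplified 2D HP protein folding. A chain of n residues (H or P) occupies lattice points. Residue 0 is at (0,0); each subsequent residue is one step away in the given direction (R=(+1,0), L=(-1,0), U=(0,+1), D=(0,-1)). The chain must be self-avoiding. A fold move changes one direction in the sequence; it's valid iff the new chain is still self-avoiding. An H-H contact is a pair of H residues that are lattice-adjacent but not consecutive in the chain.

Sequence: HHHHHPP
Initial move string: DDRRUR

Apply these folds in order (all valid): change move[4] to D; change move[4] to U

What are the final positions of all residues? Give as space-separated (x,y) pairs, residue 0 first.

Initial moves: DDRRUR
Fold: move[4]->D => DDRRDR (positions: [(0, 0), (0, -1), (0, -2), (1, -2), (2, -2), (2, -3), (3, -3)])
Fold: move[4]->U => DDRRUR (positions: [(0, 0), (0, -1), (0, -2), (1, -2), (2, -2), (2, -1), (3, -1)])

Answer: (0,0) (0,-1) (0,-2) (1,-2) (2,-2) (2,-1) (3,-1)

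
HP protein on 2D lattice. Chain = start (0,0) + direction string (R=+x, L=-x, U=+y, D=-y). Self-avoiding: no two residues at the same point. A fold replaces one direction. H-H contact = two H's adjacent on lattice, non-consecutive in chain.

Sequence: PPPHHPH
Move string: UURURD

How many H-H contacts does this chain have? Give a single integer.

Positions: [(0, 0), (0, 1), (0, 2), (1, 2), (1, 3), (2, 3), (2, 2)]
H-H contact: residue 3 @(1,2) - residue 6 @(2, 2)

Answer: 1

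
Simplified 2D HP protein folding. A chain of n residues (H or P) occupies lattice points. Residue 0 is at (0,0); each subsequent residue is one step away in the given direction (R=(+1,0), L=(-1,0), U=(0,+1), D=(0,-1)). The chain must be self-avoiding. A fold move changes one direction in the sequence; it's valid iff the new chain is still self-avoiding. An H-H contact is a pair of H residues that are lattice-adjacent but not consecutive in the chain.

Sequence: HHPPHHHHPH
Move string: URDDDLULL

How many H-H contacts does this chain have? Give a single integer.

Positions: [(0, 0), (0, 1), (1, 1), (1, 0), (1, -1), (1, -2), (0, -2), (0, -1), (-1, -1), (-2, -1)]
H-H contact: residue 0 @(0,0) - residue 7 @(0, -1)
H-H contact: residue 4 @(1,-1) - residue 7 @(0, -1)

Answer: 2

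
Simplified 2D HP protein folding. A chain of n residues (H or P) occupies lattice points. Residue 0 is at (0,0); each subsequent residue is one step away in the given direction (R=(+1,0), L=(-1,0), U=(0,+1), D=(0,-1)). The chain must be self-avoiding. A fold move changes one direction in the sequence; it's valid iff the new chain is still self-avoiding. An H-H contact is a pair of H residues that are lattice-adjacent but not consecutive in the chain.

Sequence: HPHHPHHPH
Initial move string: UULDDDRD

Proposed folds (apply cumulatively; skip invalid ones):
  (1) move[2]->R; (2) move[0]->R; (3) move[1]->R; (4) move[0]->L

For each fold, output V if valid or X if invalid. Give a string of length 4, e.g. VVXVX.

Answer: VVVX

Derivation:
Initial: UULDDDRD -> [(0, 0), (0, 1), (0, 2), (-1, 2), (-1, 1), (-1, 0), (-1, -1), (0, -1), (0, -2)]
Fold 1: move[2]->R => UURDDDRD VALID
Fold 2: move[0]->R => RURDDDRD VALID
Fold 3: move[1]->R => RRRDDDRD VALID
Fold 4: move[0]->L => LRRDDDRD INVALID (collision), skipped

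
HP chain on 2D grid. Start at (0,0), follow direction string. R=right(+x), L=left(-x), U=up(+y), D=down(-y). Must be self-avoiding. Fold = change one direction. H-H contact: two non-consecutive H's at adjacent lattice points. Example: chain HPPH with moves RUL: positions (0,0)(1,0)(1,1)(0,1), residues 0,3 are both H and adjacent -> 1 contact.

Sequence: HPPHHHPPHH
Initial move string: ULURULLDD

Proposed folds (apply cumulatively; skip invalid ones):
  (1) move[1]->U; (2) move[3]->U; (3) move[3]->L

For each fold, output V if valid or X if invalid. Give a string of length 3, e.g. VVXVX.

Answer: VVV

Derivation:
Initial: ULURULLDD -> [(0, 0), (0, 1), (-1, 1), (-1, 2), (0, 2), (0, 3), (-1, 3), (-2, 3), (-2, 2), (-2, 1)]
Fold 1: move[1]->U => UUURULLDD VALID
Fold 2: move[3]->U => UUUUULLDD VALID
Fold 3: move[3]->L => UUULULLDD VALID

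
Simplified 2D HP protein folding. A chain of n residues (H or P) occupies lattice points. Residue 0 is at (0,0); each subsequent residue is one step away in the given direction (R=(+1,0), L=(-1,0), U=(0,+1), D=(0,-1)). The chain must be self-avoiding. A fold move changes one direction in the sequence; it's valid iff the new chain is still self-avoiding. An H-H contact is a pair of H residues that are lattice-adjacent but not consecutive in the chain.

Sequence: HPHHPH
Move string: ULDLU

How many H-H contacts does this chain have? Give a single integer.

Answer: 2

Derivation:
Positions: [(0, 0), (0, 1), (-1, 1), (-1, 0), (-2, 0), (-2, 1)]
H-H contact: residue 0 @(0,0) - residue 3 @(-1, 0)
H-H contact: residue 2 @(-1,1) - residue 5 @(-2, 1)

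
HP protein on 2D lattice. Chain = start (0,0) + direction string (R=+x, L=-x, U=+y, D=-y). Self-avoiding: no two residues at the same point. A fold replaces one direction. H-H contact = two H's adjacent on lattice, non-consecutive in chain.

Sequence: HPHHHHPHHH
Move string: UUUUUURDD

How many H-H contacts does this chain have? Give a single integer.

Positions: [(0, 0), (0, 1), (0, 2), (0, 3), (0, 4), (0, 5), (0, 6), (1, 6), (1, 5), (1, 4)]
H-H contact: residue 4 @(0,4) - residue 9 @(1, 4)
H-H contact: residue 5 @(0,5) - residue 8 @(1, 5)

Answer: 2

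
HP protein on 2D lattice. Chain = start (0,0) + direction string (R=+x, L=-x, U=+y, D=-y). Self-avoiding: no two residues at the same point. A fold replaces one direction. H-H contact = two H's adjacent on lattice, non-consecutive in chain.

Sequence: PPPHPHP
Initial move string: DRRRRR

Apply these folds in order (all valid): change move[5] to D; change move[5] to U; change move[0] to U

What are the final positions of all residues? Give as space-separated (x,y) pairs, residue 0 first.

Initial moves: DRRRRR
Fold: move[5]->D => DRRRRD (positions: [(0, 0), (0, -1), (1, -1), (2, -1), (3, -1), (4, -1), (4, -2)])
Fold: move[5]->U => DRRRRU (positions: [(0, 0), (0, -1), (1, -1), (2, -1), (3, -1), (4, -1), (4, 0)])
Fold: move[0]->U => URRRRU (positions: [(0, 0), (0, 1), (1, 1), (2, 1), (3, 1), (4, 1), (4, 2)])

Answer: (0,0) (0,1) (1,1) (2,1) (3,1) (4,1) (4,2)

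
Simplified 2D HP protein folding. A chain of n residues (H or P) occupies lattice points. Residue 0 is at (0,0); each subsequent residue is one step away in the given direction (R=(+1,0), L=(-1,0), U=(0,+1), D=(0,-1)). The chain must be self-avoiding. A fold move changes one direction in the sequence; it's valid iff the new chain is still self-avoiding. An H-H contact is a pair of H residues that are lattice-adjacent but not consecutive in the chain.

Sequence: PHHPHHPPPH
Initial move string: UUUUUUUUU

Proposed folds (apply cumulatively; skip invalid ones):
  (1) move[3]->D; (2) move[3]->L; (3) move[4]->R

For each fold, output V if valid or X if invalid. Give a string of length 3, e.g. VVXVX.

Initial: UUUUUUUUU -> [(0, 0), (0, 1), (0, 2), (0, 3), (0, 4), (0, 5), (0, 6), (0, 7), (0, 8), (0, 9)]
Fold 1: move[3]->D => UUUDUUUUU INVALID (collision), skipped
Fold 2: move[3]->L => UUULUUUUU VALID
Fold 3: move[4]->R => UUULRUUUU INVALID (collision), skipped

Answer: XVX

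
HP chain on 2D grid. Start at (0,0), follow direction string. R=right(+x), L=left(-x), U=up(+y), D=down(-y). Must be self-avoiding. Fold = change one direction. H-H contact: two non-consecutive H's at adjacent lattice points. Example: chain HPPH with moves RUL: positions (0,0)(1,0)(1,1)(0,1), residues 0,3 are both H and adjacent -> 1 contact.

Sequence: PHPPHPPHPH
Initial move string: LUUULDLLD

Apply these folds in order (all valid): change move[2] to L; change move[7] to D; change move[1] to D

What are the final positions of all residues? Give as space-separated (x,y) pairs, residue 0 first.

Initial moves: LUUULDLLD
Fold: move[2]->L => LULULDLLD (positions: [(0, 0), (-1, 0), (-1, 1), (-2, 1), (-2, 2), (-3, 2), (-3, 1), (-4, 1), (-5, 1), (-5, 0)])
Fold: move[7]->D => LULULDLDD (positions: [(0, 0), (-1, 0), (-1, 1), (-2, 1), (-2, 2), (-3, 2), (-3, 1), (-4, 1), (-4, 0), (-4, -1)])
Fold: move[1]->D => LDLULDLDD (positions: [(0, 0), (-1, 0), (-1, -1), (-2, -1), (-2, 0), (-3, 0), (-3, -1), (-4, -1), (-4, -2), (-4, -3)])

Answer: (0,0) (-1,0) (-1,-1) (-2,-1) (-2,0) (-3,0) (-3,-1) (-4,-1) (-4,-2) (-4,-3)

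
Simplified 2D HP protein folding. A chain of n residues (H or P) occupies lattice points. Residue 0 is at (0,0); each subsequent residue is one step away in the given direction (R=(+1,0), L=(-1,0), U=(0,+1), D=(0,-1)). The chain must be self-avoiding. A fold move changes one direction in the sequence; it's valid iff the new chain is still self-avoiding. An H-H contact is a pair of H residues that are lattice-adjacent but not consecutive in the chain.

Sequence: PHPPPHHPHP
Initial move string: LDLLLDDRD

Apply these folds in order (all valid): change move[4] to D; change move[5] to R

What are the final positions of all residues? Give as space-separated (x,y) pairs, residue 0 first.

Answer: (0,0) (-1,0) (-1,-1) (-2,-1) (-3,-1) (-3,-2) (-2,-2) (-2,-3) (-1,-3) (-1,-4)

Derivation:
Initial moves: LDLLLDDRD
Fold: move[4]->D => LDLLDDDRD (positions: [(0, 0), (-1, 0), (-1, -1), (-2, -1), (-3, -1), (-3, -2), (-3, -3), (-3, -4), (-2, -4), (-2, -5)])
Fold: move[5]->R => LDLLDRDRD (positions: [(0, 0), (-1, 0), (-1, -1), (-2, -1), (-3, -1), (-3, -2), (-2, -2), (-2, -3), (-1, -3), (-1, -4)])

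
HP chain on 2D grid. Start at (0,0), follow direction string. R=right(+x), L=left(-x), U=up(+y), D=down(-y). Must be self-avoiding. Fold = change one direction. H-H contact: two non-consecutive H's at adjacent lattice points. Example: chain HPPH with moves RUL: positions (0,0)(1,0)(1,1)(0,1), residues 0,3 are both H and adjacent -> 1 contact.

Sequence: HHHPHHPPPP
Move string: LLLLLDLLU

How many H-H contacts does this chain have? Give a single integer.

Positions: [(0, 0), (-1, 0), (-2, 0), (-3, 0), (-4, 0), (-5, 0), (-5, -1), (-6, -1), (-7, -1), (-7, 0)]
No H-H contacts found.

Answer: 0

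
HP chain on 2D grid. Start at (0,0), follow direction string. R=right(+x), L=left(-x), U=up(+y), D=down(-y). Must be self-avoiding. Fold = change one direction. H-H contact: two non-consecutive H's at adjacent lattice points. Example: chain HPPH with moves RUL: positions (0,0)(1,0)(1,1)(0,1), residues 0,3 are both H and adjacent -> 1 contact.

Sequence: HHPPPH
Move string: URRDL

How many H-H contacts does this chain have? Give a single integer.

Answer: 1

Derivation:
Positions: [(0, 0), (0, 1), (1, 1), (2, 1), (2, 0), (1, 0)]
H-H contact: residue 0 @(0,0) - residue 5 @(1, 0)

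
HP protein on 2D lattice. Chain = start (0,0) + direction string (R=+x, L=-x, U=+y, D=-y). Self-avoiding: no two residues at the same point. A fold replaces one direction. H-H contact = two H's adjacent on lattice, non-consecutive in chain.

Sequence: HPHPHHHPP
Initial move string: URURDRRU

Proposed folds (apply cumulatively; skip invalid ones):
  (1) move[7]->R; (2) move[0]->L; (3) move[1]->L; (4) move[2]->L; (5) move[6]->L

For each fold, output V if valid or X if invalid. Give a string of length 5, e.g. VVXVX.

Initial: URURDRRU -> [(0, 0), (0, 1), (1, 1), (1, 2), (2, 2), (2, 1), (3, 1), (4, 1), (4, 2)]
Fold 1: move[7]->R => URURDRRR VALID
Fold 2: move[0]->L => LRURDRRR INVALID (collision), skipped
Fold 3: move[1]->L => ULURDRRR INVALID (collision), skipped
Fold 4: move[2]->L => URLRDRRR INVALID (collision), skipped
Fold 5: move[6]->L => URURDRLR INVALID (collision), skipped

Answer: VXXXX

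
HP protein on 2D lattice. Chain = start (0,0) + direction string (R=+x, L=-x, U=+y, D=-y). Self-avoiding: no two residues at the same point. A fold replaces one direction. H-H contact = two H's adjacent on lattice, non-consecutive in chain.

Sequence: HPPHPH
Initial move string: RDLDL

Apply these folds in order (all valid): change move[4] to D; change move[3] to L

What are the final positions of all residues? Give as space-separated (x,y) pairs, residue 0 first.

Answer: (0,0) (1,0) (1,-1) (0,-1) (-1,-1) (-1,-2)

Derivation:
Initial moves: RDLDL
Fold: move[4]->D => RDLDD (positions: [(0, 0), (1, 0), (1, -1), (0, -1), (0, -2), (0, -3)])
Fold: move[3]->L => RDLLD (positions: [(0, 0), (1, 0), (1, -1), (0, -1), (-1, -1), (-1, -2)])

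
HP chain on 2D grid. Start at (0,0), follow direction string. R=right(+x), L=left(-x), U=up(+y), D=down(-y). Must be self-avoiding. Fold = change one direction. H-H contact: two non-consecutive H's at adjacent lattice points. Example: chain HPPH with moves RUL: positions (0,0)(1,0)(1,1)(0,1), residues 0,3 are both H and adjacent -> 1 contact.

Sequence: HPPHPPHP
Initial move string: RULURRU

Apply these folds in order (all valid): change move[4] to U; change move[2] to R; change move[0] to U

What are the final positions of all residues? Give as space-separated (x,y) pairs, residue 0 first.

Initial moves: RULURRU
Fold: move[4]->U => RULUURU (positions: [(0, 0), (1, 0), (1, 1), (0, 1), (0, 2), (0, 3), (1, 3), (1, 4)])
Fold: move[2]->R => RURUURU (positions: [(0, 0), (1, 0), (1, 1), (2, 1), (2, 2), (2, 3), (3, 3), (3, 4)])
Fold: move[0]->U => UURUURU (positions: [(0, 0), (0, 1), (0, 2), (1, 2), (1, 3), (1, 4), (2, 4), (2, 5)])

Answer: (0,0) (0,1) (0,2) (1,2) (1,3) (1,4) (2,4) (2,5)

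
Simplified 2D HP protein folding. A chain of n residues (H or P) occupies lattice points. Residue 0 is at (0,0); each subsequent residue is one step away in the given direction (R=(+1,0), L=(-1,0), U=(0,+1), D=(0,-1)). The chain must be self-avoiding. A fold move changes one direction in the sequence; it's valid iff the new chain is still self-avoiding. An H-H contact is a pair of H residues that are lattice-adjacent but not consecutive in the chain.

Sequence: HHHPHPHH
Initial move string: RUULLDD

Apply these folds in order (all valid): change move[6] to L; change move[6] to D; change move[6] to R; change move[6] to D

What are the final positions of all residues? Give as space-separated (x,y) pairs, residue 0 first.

Answer: (0,0) (1,0) (1,1) (1,2) (0,2) (-1,2) (-1,1) (-1,0)

Derivation:
Initial moves: RUULLDD
Fold: move[6]->L => RUULLDL (positions: [(0, 0), (1, 0), (1, 1), (1, 2), (0, 2), (-1, 2), (-1, 1), (-2, 1)])
Fold: move[6]->D => RUULLDD (positions: [(0, 0), (1, 0), (1, 1), (1, 2), (0, 2), (-1, 2), (-1, 1), (-1, 0)])
Fold: move[6]->R => RUULLDR (positions: [(0, 0), (1, 0), (1, 1), (1, 2), (0, 2), (-1, 2), (-1, 1), (0, 1)])
Fold: move[6]->D => RUULLDD (positions: [(0, 0), (1, 0), (1, 1), (1, 2), (0, 2), (-1, 2), (-1, 1), (-1, 0)])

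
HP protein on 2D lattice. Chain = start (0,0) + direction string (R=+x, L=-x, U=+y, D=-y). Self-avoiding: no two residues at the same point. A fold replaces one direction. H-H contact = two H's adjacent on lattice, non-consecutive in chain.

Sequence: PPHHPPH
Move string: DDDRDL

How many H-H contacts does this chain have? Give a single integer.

Positions: [(0, 0), (0, -1), (0, -2), (0, -3), (1, -3), (1, -4), (0, -4)]
H-H contact: residue 3 @(0,-3) - residue 6 @(0, -4)

Answer: 1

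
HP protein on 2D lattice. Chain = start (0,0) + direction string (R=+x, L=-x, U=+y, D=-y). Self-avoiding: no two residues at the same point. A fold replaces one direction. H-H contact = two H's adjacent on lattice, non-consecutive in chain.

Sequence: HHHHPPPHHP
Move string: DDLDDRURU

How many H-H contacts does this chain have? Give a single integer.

Positions: [(0, 0), (0, -1), (0, -2), (-1, -2), (-1, -3), (-1, -4), (0, -4), (0, -3), (1, -3), (1, -2)]
H-H contact: residue 2 @(0,-2) - residue 7 @(0, -3)

Answer: 1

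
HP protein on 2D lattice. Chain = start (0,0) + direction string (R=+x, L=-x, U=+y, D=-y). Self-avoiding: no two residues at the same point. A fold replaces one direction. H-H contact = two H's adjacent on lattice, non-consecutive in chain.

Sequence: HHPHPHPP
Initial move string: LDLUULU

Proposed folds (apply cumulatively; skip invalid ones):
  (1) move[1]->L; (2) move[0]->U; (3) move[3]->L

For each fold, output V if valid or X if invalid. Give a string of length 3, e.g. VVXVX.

Initial: LDLUULU -> [(0, 0), (-1, 0), (-1, -1), (-2, -1), (-2, 0), (-2, 1), (-3, 1), (-3, 2)]
Fold 1: move[1]->L => LLLUULU VALID
Fold 2: move[0]->U => ULLUULU VALID
Fold 3: move[3]->L => ULLLULU VALID

Answer: VVV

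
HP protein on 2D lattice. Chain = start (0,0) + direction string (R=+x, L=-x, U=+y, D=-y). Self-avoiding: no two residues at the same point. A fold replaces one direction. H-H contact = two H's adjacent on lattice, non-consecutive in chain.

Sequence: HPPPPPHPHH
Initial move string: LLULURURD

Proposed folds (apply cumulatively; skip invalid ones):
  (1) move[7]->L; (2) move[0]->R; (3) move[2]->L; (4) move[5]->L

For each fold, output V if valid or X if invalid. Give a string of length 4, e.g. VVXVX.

Initial: LLULURURD -> [(0, 0), (-1, 0), (-2, 0), (-2, 1), (-3, 1), (-3, 2), (-2, 2), (-2, 3), (-1, 3), (-1, 2)]
Fold 1: move[7]->L => LLULURULD INVALID (collision), skipped
Fold 2: move[0]->R => RLULURURD INVALID (collision), skipped
Fold 3: move[2]->L => LLLLURURD VALID
Fold 4: move[5]->L => LLLLULURD INVALID (collision), skipped

Answer: XXVX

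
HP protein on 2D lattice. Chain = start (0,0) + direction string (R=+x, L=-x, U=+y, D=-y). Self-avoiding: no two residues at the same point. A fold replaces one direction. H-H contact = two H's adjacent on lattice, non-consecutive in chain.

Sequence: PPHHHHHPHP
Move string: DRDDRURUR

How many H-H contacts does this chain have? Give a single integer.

Positions: [(0, 0), (0, -1), (1, -1), (1, -2), (1, -3), (2, -3), (2, -2), (3, -2), (3, -1), (4, -1)]
H-H contact: residue 3 @(1,-2) - residue 6 @(2, -2)

Answer: 1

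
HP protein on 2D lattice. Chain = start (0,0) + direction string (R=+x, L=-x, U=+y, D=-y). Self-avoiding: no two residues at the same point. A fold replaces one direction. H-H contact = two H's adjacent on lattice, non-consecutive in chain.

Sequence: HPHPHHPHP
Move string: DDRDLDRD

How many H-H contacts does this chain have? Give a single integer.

Positions: [(0, 0), (0, -1), (0, -2), (1, -2), (1, -3), (0, -3), (0, -4), (1, -4), (1, -5)]
H-H contact: residue 2 @(0,-2) - residue 5 @(0, -3)
H-H contact: residue 4 @(1,-3) - residue 7 @(1, -4)

Answer: 2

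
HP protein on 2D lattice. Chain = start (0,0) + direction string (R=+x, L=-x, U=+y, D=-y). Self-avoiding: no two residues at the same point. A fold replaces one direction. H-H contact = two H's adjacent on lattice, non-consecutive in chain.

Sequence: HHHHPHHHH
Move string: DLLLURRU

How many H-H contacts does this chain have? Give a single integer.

Positions: [(0, 0), (0, -1), (-1, -1), (-2, -1), (-3, -1), (-3, 0), (-2, 0), (-1, 0), (-1, 1)]
H-H contact: residue 0 @(0,0) - residue 7 @(-1, 0)
H-H contact: residue 2 @(-1,-1) - residue 7 @(-1, 0)
H-H contact: residue 3 @(-2,-1) - residue 6 @(-2, 0)

Answer: 3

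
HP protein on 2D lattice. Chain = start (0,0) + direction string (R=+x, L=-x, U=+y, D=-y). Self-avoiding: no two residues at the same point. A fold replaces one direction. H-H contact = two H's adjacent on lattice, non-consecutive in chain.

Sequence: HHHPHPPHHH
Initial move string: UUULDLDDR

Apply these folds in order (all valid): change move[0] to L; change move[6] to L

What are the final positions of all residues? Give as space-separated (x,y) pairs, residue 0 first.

Initial moves: UUULDLDDR
Fold: move[0]->L => LUULDLDDR (positions: [(0, 0), (-1, 0), (-1, 1), (-1, 2), (-2, 2), (-2, 1), (-3, 1), (-3, 0), (-3, -1), (-2, -1)])
Fold: move[6]->L => LUULDLLDR (positions: [(0, 0), (-1, 0), (-1, 1), (-1, 2), (-2, 2), (-2, 1), (-3, 1), (-4, 1), (-4, 0), (-3, 0)])

Answer: (0,0) (-1,0) (-1,1) (-1,2) (-2,2) (-2,1) (-3,1) (-4,1) (-4,0) (-3,0)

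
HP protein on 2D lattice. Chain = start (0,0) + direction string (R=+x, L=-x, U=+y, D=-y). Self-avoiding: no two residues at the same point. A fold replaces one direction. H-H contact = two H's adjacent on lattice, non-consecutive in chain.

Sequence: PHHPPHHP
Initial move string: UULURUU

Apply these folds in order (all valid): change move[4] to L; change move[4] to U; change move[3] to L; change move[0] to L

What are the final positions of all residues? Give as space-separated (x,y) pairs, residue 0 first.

Initial moves: UULURUU
Fold: move[4]->L => UULULUU (positions: [(0, 0), (0, 1), (0, 2), (-1, 2), (-1, 3), (-2, 3), (-2, 4), (-2, 5)])
Fold: move[4]->U => UULUUUU (positions: [(0, 0), (0, 1), (0, 2), (-1, 2), (-1, 3), (-1, 4), (-1, 5), (-1, 6)])
Fold: move[3]->L => UULLUUU (positions: [(0, 0), (0, 1), (0, 2), (-1, 2), (-2, 2), (-2, 3), (-2, 4), (-2, 5)])
Fold: move[0]->L => LULLUUU (positions: [(0, 0), (-1, 0), (-1, 1), (-2, 1), (-3, 1), (-3, 2), (-3, 3), (-3, 4)])

Answer: (0,0) (-1,0) (-1,1) (-2,1) (-3,1) (-3,2) (-3,3) (-3,4)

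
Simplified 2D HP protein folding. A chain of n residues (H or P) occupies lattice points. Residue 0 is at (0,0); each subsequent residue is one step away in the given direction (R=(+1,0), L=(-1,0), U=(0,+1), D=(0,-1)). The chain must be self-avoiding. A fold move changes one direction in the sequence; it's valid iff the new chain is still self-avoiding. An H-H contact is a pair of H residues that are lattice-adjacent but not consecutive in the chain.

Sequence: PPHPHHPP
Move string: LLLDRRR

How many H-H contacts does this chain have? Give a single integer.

Positions: [(0, 0), (-1, 0), (-2, 0), (-3, 0), (-3, -1), (-2, -1), (-1, -1), (0, -1)]
H-H contact: residue 2 @(-2,0) - residue 5 @(-2, -1)

Answer: 1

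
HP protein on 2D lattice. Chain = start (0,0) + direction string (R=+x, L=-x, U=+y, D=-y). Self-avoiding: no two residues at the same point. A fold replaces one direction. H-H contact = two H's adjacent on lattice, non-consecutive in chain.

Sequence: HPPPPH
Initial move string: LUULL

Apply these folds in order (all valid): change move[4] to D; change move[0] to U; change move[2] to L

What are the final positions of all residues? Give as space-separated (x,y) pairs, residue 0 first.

Initial moves: LUULL
Fold: move[4]->D => LUULD (positions: [(0, 0), (-1, 0), (-1, 1), (-1, 2), (-2, 2), (-2, 1)])
Fold: move[0]->U => UUULD (positions: [(0, 0), (0, 1), (0, 2), (0, 3), (-1, 3), (-1, 2)])
Fold: move[2]->L => UULLD (positions: [(0, 0), (0, 1), (0, 2), (-1, 2), (-2, 2), (-2, 1)])

Answer: (0,0) (0,1) (0,2) (-1,2) (-2,2) (-2,1)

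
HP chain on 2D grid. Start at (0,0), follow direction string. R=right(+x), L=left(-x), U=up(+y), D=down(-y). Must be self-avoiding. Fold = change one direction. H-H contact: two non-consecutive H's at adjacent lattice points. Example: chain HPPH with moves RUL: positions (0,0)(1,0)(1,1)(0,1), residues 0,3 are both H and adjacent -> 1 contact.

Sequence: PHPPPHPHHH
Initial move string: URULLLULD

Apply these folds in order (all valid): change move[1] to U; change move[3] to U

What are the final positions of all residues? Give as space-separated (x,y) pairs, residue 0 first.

Answer: (0,0) (0,1) (0,2) (0,3) (0,4) (-1,4) (-2,4) (-2,5) (-3,5) (-3,4)

Derivation:
Initial moves: URULLLULD
Fold: move[1]->U => UUULLLULD (positions: [(0, 0), (0, 1), (0, 2), (0, 3), (-1, 3), (-2, 3), (-3, 3), (-3, 4), (-4, 4), (-4, 3)])
Fold: move[3]->U => UUUULLULD (positions: [(0, 0), (0, 1), (0, 2), (0, 3), (0, 4), (-1, 4), (-2, 4), (-2, 5), (-3, 5), (-3, 4)])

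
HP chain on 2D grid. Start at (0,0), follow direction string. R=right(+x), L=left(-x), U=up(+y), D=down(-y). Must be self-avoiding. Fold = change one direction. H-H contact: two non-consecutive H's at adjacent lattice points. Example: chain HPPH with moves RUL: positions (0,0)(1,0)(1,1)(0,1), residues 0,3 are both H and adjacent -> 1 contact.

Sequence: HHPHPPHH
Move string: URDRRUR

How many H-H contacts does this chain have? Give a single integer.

Answer: 1

Derivation:
Positions: [(0, 0), (0, 1), (1, 1), (1, 0), (2, 0), (3, 0), (3, 1), (4, 1)]
H-H contact: residue 0 @(0,0) - residue 3 @(1, 0)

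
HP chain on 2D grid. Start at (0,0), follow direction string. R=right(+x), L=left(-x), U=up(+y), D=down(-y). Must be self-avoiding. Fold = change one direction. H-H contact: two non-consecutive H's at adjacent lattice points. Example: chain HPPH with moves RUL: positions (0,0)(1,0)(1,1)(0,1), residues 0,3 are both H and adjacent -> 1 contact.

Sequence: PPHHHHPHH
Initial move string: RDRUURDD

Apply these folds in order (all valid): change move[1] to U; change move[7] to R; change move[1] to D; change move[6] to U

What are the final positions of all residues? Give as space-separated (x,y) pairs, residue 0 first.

Answer: (0,0) (1,0) (1,-1) (2,-1) (2,0) (2,1) (3,1) (3,2) (4,2)

Derivation:
Initial moves: RDRUURDD
Fold: move[1]->U => RURUURDD (positions: [(0, 0), (1, 0), (1, 1), (2, 1), (2, 2), (2, 3), (3, 3), (3, 2), (3, 1)])
Fold: move[7]->R => RURUURDR (positions: [(0, 0), (1, 0), (1, 1), (2, 1), (2, 2), (2, 3), (3, 3), (3, 2), (4, 2)])
Fold: move[1]->D => RDRUURDR (positions: [(0, 0), (1, 0), (1, -1), (2, -1), (2, 0), (2, 1), (3, 1), (3, 0), (4, 0)])
Fold: move[6]->U => RDRUURUR (positions: [(0, 0), (1, 0), (1, -1), (2, -1), (2, 0), (2, 1), (3, 1), (3, 2), (4, 2)])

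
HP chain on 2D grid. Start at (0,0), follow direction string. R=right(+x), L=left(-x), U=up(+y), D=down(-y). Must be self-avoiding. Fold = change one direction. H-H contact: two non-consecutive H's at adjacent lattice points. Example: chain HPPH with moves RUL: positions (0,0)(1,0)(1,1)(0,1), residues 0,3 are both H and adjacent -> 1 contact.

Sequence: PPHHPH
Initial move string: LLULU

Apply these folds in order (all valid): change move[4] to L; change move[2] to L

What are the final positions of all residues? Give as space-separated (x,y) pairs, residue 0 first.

Answer: (0,0) (-1,0) (-2,0) (-3,0) (-4,0) (-5,0)

Derivation:
Initial moves: LLULU
Fold: move[4]->L => LLULL (positions: [(0, 0), (-1, 0), (-2, 0), (-2, 1), (-3, 1), (-4, 1)])
Fold: move[2]->L => LLLLL (positions: [(0, 0), (-1, 0), (-2, 0), (-3, 0), (-4, 0), (-5, 0)])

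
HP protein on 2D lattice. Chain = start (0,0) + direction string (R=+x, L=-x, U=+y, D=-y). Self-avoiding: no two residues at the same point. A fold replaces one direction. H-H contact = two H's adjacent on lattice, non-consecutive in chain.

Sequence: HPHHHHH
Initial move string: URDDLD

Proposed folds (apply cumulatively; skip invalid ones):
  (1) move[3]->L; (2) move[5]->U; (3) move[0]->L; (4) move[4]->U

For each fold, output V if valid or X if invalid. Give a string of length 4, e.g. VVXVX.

Initial: URDDLD -> [(0, 0), (0, 1), (1, 1), (1, 0), (1, -1), (0, -1), (0, -2)]
Fold 1: move[3]->L => URDLLD INVALID (collision), skipped
Fold 2: move[5]->U => URDDLU INVALID (collision), skipped
Fold 3: move[0]->L => LRDDLD INVALID (collision), skipped
Fold 4: move[4]->U => URDDUD INVALID (collision), skipped

Answer: XXXX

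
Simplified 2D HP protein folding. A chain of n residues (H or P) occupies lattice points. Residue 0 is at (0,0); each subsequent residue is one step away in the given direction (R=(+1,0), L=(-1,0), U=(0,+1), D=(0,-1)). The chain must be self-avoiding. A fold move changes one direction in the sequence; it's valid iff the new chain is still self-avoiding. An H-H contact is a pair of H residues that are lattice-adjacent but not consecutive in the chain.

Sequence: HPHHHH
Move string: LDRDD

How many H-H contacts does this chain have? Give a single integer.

Positions: [(0, 0), (-1, 0), (-1, -1), (0, -1), (0, -2), (0, -3)]
H-H contact: residue 0 @(0,0) - residue 3 @(0, -1)

Answer: 1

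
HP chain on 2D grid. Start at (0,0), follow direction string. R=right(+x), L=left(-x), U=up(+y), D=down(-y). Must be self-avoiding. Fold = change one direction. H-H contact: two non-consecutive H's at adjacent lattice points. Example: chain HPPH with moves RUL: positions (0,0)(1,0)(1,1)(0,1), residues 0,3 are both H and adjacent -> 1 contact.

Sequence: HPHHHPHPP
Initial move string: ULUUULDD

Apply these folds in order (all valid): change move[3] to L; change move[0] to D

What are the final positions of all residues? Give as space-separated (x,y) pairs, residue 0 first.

Answer: (0,0) (0,-1) (-1,-1) (-1,0) (-2,0) (-2,1) (-3,1) (-3,0) (-3,-1)

Derivation:
Initial moves: ULUUULDD
Fold: move[3]->L => ULULULDD (positions: [(0, 0), (0, 1), (-1, 1), (-1, 2), (-2, 2), (-2, 3), (-3, 3), (-3, 2), (-3, 1)])
Fold: move[0]->D => DLULULDD (positions: [(0, 0), (0, -1), (-1, -1), (-1, 0), (-2, 0), (-2, 1), (-3, 1), (-3, 0), (-3, -1)])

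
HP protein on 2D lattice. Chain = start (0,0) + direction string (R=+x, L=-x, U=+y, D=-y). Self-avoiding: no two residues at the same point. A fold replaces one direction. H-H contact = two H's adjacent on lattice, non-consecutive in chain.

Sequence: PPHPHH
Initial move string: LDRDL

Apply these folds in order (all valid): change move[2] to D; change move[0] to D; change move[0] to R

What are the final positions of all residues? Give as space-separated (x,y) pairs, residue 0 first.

Initial moves: LDRDL
Fold: move[2]->D => LDDDL (positions: [(0, 0), (-1, 0), (-1, -1), (-1, -2), (-1, -3), (-2, -3)])
Fold: move[0]->D => DDDDL (positions: [(0, 0), (0, -1), (0, -2), (0, -3), (0, -4), (-1, -4)])
Fold: move[0]->R => RDDDL (positions: [(0, 0), (1, 0), (1, -1), (1, -2), (1, -3), (0, -3)])

Answer: (0,0) (1,0) (1,-1) (1,-2) (1,-3) (0,-3)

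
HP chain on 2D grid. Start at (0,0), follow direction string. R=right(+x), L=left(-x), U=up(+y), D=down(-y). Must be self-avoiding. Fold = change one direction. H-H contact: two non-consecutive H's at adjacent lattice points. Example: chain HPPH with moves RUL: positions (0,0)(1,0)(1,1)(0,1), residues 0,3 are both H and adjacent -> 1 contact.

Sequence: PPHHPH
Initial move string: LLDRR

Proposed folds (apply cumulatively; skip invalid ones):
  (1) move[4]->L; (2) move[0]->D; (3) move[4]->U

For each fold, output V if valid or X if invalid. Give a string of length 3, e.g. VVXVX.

Initial: LLDRR -> [(0, 0), (-1, 0), (-2, 0), (-2, -1), (-1, -1), (0, -1)]
Fold 1: move[4]->L => LLDRL INVALID (collision), skipped
Fold 2: move[0]->D => DLDRR VALID
Fold 3: move[4]->U => DLDRU INVALID (collision), skipped

Answer: XVX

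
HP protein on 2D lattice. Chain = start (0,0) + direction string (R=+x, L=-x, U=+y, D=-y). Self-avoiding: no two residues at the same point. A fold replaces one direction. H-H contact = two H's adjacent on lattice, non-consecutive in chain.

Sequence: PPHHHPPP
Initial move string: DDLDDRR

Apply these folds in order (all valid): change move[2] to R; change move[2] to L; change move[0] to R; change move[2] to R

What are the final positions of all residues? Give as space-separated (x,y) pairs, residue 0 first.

Answer: (0,0) (1,0) (1,-1) (2,-1) (2,-2) (2,-3) (3,-3) (4,-3)

Derivation:
Initial moves: DDLDDRR
Fold: move[2]->R => DDRDDRR (positions: [(0, 0), (0, -1), (0, -2), (1, -2), (1, -3), (1, -4), (2, -4), (3, -4)])
Fold: move[2]->L => DDLDDRR (positions: [(0, 0), (0, -1), (0, -2), (-1, -2), (-1, -3), (-1, -4), (0, -4), (1, -4)])
Fold: move[0]->R => RDLDDRR (positions: [(0, 0), (1, 0), (1, -1), (0, -1), (0, -2), (0, -3), (1, -3), (2, -3)])
Fold: move[2]->R => RDRDDRR (positions: [(0, 0), (1, 0), (1, -1), (2, -1), (2, -2), (2, -3), (3, -3), (4, -3)])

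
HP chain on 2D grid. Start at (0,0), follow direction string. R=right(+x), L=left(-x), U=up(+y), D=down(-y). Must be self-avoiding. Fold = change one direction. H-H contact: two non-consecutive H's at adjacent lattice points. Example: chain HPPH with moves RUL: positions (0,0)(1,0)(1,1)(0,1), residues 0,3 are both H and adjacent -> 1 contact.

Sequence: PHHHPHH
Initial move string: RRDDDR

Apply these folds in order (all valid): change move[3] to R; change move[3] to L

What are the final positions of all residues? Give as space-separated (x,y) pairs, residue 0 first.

Initial moves: RRDDDR
Fold: move[3]->R => RRDRDR (positions: [(0, 0), (1, 0), (2, 0), (2, -1), (3, -1), (3, -2), (4, -2)])
Fold: move[3]->L => RRDLDR (positions: [(0, 0), (1, 0), (2, 0), (2, -1), (1, -1), (1, -2), (2, -2)])

Answer: (0,0) (1,0) (2,0) (2,-1) (1,-1) (1,-2) (2,-2)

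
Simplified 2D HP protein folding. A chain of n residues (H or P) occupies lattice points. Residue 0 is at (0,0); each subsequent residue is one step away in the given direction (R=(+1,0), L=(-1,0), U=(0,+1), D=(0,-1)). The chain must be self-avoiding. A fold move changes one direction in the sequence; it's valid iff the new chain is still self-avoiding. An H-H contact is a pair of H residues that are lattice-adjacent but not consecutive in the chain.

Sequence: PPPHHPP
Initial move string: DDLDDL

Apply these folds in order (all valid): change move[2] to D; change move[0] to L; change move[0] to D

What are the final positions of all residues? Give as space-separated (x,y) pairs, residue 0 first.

Initial moves: DDLDDL
Fold: move[2]->D => DDDDDL (positions: [(0, 0), (0, -1), (0, -2), (0, -3), (0, -4), (0, -5), (-1, -5)])
Fold: move[0]->L => LDDDDL (positions: [(0, 0), (-1, 0), (-1, -1), (-1, -2), (-1, -3), (-1, -4), (-2, -4)])
Fold: move[0]->D => DDDDDL (positions: [(0, 0), (0, -1), (0, -2), (0, -3), (0, -4), (0, -5), (-1, -5)])

Answer: (0,0) (0,-1) (0,-2) (0,-3) (0,-4) (0,-5) (-1,-5)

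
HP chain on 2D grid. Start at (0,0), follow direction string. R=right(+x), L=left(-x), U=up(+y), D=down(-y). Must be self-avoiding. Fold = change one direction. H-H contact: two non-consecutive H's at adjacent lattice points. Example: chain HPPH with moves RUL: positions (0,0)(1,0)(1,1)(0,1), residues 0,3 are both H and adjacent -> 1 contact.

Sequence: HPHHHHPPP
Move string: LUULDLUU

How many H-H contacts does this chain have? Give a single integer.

Answer: 1

Derivation:
Positions: [(0, 0), (-1, 0), (-1, 1), (-1, 2), (-2, 2), (-2, 1), (-3, 1), (-3, 2), (-3, 3)]
H-H contact: residue 2 @(-1,1) - residue 5 @(-2, 1)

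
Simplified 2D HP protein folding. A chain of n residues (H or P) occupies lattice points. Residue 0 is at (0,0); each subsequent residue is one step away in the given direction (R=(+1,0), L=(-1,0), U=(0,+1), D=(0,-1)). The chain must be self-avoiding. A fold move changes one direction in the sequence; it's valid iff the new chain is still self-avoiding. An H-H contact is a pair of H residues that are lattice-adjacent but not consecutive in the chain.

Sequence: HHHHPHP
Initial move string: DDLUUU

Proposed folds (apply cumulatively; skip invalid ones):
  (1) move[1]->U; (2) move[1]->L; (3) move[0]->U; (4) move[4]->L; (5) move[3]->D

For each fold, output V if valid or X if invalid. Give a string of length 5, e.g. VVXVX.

Answer: XVVVV

Derivation:
Initial: DDLUUU -> [(0, 0), (0, -1), (0, -2), (-1, -2), (-1, -1), (-1, 0), (-1, 1)]
Fold 1: move[1]->U => DULUUU INVALID (collision), skipped
Fold 2: move[1]->L => DLLUUU VALID
Fold 3: move[0]->U => ULLUUU VALID
Fold 4: move[4]->L => ULLULU VALID
Fold 5: move[3]->D => ULLDLU VALID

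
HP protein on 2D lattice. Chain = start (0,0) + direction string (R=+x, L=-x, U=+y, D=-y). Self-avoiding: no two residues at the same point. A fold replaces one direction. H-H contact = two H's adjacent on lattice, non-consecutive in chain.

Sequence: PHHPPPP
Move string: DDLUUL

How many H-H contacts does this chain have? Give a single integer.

Positions: [(0, 0), (0, -1), (0, -2), (-1, -2), (-1, -1), (-1, 0), (-2, 0)]
No H-H contacts found.

Answer: 0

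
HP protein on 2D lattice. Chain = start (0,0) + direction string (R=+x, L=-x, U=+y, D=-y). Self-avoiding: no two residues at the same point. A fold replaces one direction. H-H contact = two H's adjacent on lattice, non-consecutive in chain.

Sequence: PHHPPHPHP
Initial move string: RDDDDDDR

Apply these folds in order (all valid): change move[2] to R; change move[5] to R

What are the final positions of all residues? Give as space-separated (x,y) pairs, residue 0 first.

Initial moves: RDDDDDDR
Fold: move[2]->R => RDRDDDDR (positions: [(0, 0), (1, 0), (1, -1), (2, -1), (2, -2), (2, -3), (2, -4), (2, -5), (3, -5)])
Fold: move[5]->R => RDRDDRDR (positions: [(0, 0), (1, 0), (1, -1), (2, -1), (2, -2), (2, -3), (3, -3), (3, -4), (4, -4)])

Answer: (0,0) (1,0) (1,-1) (2,-1) (2,-2) (2,-3) (3,-3) (3,-4) (4,-4)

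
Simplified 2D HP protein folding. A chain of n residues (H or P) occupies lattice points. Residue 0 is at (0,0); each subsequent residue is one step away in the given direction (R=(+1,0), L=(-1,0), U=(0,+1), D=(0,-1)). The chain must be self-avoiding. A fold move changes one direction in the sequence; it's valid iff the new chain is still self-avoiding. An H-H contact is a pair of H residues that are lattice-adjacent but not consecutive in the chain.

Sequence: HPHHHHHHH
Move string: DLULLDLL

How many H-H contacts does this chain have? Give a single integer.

Answer: 1

Derivation:
Positions: [(0, 0), (0, -1), (-1, -1), (-1, 0), (-2, 0), (-3, 0), (-3, -1), (-4, -1), (-5, -1)]
H-H contact: residue 0 @(0,0) - residue 3 @(-1, 0)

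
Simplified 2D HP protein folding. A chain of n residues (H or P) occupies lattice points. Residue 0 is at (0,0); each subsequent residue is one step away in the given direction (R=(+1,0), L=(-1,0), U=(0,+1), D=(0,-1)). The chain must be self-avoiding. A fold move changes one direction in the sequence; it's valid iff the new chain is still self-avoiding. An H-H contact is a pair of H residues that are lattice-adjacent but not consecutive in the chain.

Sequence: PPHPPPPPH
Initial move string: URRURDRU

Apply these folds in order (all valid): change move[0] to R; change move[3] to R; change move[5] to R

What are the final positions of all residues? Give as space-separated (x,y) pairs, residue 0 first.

Initial moves: URRURDRU
Fold: move[0]->R => RRRURDRU (positions: [(0, 0), (1, 0), (2, 0), (3, 0), (3, 1), (4, 1), (4, 0), (5, 0), (5, 1)])
Fold: move[3]->R => RRRRRDRU (positions: [(0, 0), (1, 0), (2, 0), (3, 0), (4, 0), (5, 0), (5, -1), (6, -1), (6, 0)])
Fold: move[5]->R => RRRRRRRU (positions: [(0, 0), (1, 0), (2, 0), (3, 0), (4, 0), (5, 0), (6, 0), (7, 0), (7, 1)])

Answer: (0,0) (1,0) (2,0) (3,0) (4,0) (5,0) (6,0) (7,0) (7,1)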